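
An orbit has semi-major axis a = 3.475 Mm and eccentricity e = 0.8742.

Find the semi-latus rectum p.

Convert to SI: a = 3.475 Mm = 3.475e+06 m.
p = a (1 − e²).
p = 3.475e+06 · (1 − (0.8742)²) = 3.475e+06 · 0.235774 ≈ 8.193e+05 m = 819.3 km.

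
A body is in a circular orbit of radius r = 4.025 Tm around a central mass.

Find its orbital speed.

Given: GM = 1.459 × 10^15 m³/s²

Convert to SI: r = 4.025 Tm = 4.025e+12 m.
For a circular orbit, gravity supplies the centripetal force, so v = √(GM / r).
v = √(1.459e+15 / 4.025e+12) m/s ≈ 19.04 m/s = 19.04 m/s.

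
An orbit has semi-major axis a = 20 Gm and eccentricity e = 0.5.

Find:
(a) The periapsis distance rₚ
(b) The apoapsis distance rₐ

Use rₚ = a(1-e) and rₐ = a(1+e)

Convert to SI: a = 20 Gm = 2e+10 m.
(a) rₚ = a(1 − e) = 2e+10 · (1 − 0.5) = 2e+10 · 0.5 ≈ 1e+10 m = 10 Gm.
(b) rₐ = a(1 + e) = 2e+10 · (1 + 0.5) = 2e+10 · 1.5 ≈ 3e+10 m = 30 Gm.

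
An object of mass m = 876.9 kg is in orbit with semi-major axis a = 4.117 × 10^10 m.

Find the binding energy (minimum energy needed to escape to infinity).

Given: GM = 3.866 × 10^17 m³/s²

Total orbital energy is E = −GMm/(2a); binding energy is E_bind = −E = GMm/(2a).
E_bind = 3.866e+17 · 876.9 / (2 · 4.117e+10) J ≈ 4.117e+09 J = 4.117 GJ.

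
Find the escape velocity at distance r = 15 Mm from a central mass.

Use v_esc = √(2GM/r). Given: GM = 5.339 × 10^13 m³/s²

Convert to SI: r = 15 Mm = 1.5e+07 m.
Escape velocity comes from setting total energy to zero: ½v² − GM/r = 0 ⇒ v_esc = √(2GM / r).
v_esc = √(2 · 5.339e+13 / 1.5e+07) m/s ≈ 2668 m/s = 2.668 km/s.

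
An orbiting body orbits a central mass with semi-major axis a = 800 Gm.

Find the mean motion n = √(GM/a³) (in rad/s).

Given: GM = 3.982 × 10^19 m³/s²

Convert to SI: a = 800 Gm = 8e+11 m.
n = √(GM / a³).
n = √(3.982e+19 / (8e+11)³) rad/s ≈ 8.819e-09 rad/s.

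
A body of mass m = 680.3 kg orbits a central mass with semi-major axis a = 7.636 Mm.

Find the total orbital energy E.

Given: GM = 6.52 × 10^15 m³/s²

Convert to SI: a = 7.636 Mm = 7.636e+06 m.
E = −GMm / (2a).
E = −6.52e+15 · 680.3 / (2 · 7.636e+06) J ≈ -2.904e+11 J = -290.4 GJ.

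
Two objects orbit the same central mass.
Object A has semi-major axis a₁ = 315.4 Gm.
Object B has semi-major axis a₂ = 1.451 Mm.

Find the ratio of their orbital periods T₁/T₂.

Convert to SI: a₁ = 315.4 Gm = 3.154e+11 m; a₂ = 1.451 Mm = 1.451e+06 m.
From Kepler's third law, (T₁/T₂)² = (a₁/a₂)³, so T₁/T₂ = (a₁/a₂)^(3/2).
a₁/a₂ = 3.154e+11 / 1.451e+06 = 217367.
T₁/T₂ = (217367)^(3/2) ≈ 1.013e+08.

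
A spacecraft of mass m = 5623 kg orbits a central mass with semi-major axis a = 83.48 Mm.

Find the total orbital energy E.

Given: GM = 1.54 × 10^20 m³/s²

Convert to SI: a = 83.48 Mm = 8.348e+07 m.
E = −GMm / (2a).
E = −1.54e+20 · 5623 / (2 · 8.348e+07) J ≈ -5.187e+15 J = -5.187 PJ.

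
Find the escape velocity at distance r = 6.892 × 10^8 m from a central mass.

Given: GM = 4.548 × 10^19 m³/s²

Escape velocity comes from setting total energy to zero: ½v² − GM/r = 0 ⇒ v_esc = √(2GM / r).
v_esc = √(2 · 4.548e+19 / 6.892e+08) m/s ≈ 3.633e+05 m/s = 363.3 km/s.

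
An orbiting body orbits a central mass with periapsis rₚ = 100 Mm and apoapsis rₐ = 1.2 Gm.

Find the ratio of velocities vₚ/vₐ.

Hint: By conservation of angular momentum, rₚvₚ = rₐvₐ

Convert to SI: rₚ = 100 Mm = 1e+08 m; rₐ = 1.2 Gm = 1.2e+09 m.
Conservation of angular momentum gives rₚvₚ = rₐvₐ, so vₚ/vₐ = rₐ/rₚ.
vₚ/vₐ = 1.2e+09 / 1e+08 ≈ 12.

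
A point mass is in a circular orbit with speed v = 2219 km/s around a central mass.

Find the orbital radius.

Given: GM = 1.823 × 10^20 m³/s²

Convert to SI: v = 2219 km/s = 2.219e+06 m/s.
For a circular orbit, v² = GM / r, so r = GM / v².
r = 1.823e+20 / (2.219e+06)² m ≈ 3.702e+07 m = 37.02 Mm.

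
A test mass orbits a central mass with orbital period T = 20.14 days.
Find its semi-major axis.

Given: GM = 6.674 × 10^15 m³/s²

Convert to SI: T = 20.14 days = 1.7401e+06 s.
Invert Kepler's third law: a = (GM · T² / (4π²))^(1/3).
Substituting T = 1.7401e+06 s and GM = 6.674e+15 m³/s²:
a = (6.674e+15 · (1.7401e+06)² / (4π²))^(1/3) m
a ≈ 7.999e+08 m = 799.9 Mm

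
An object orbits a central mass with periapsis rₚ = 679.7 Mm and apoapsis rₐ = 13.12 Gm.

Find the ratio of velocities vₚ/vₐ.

Convert to SI: rₚ = 679.7 Mm = 6.797e+08 m; rₐ = 13.12 Gm = 1.312e+10 m.
Conservation of angular momentum gives rₚvₚ = rₐvₐ, so vₚ/vₐ = rₐ/rₚ.
vₚ/vₐ = 1.312e+10 / 6.797e+08 ≈ 19.3.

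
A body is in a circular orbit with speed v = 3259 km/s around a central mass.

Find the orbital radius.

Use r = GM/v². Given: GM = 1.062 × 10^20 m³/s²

Convert to SI: v = 3259 km/s = 3.259e+06 m/s.
For a circular orbit, v² = GM / r, so r = GM / v².
r = 1.062e+20 / (3.259e+06)² m ≈ 9.999e+06 m = 9.999 Mm.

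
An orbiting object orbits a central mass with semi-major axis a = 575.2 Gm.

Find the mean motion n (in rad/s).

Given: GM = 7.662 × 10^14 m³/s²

Convert to SI: a = 575.2 Gm = 5.752e+11 m.
n = √(GM / a³).
n = √(7.662e+14 / (5.752e+11)³) rad/s ≈ 6.345e-11 rad/s.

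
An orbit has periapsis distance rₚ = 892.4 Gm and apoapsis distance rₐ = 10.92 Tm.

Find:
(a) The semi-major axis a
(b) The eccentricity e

Convert to SI: rₚ = 892.4 Gm = 8.924e+11 m; rₐ = 10.92 Tm = 1.092e+13 m.
(a) a = (rₚ + rₐ) / 2 = (8.924e+11 + 1.092e+13) / 2 ≈ 5.906e+12 m = 5.906 Tm.
(b) e = (rₐ − rₚ) / (rₐ + rₚ) = (1.092e+13 − 8.924e+11) / (1.092e+13 + 8.924e+11) ≈ 0.8489.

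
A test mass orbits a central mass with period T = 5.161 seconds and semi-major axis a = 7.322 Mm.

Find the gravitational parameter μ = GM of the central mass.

Convert to SI: a = 7.322 Mm = 7.322e+06 m.
GM = 4π² · a³ / T².
GM = 4π² · (7.322e+06)³ / (5.161)² m³/s² ≈ 5.818e+20 m³/s² = 5.818 × 10^20 m³/s².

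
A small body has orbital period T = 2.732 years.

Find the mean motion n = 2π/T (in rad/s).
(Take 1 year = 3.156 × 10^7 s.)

Convert to SI: T = 2.732 years = 8.62219e+07 s.
n = 2π / T.
n = 2π / 8.62219e+07 s ≈ 7.287e-08 rad/s.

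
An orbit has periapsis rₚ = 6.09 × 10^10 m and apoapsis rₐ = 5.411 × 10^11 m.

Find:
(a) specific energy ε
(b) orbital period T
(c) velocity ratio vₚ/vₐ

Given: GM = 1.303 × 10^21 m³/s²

(a) With a = (rₚ + rₐ)/2 = 3.01e+11 m, ε = −GM/(2a) = −1.303e+21/(2 · 3.01e+11) J/kg ≈ -2.164e+09 J/kg
(b) With a = (rₚ + rₐ)/2 = 3.01e+11 m, T = 2π √(a³/GM) = 2π √((3.01e+11)³/1.303e+21) s ≈ 2.874e+07 s
(c) Conservation of angular momentum (rₚvₚ = rₐvₐ) gives vₚ/vₐ = rₐ/rₚ = 5.411e+11/6.09e+10 ≈ 8.885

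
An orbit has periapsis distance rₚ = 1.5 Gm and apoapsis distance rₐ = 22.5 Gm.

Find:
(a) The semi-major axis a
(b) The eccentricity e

Convert to SI: rₚ = 1.5 Gm = 1.5e+09 m; rₐ = 22.5 Gm = 2.25e+10 m.
(a) a = (rₚ + rₐ) / 2 = (1.5e+09 + 2.25e+10) / 2 ≈ 1.2e+10 m = 12 Gm.
(b) e = (rₐ − rₚ) / (rₐ + rₚ) = (2.25e+10 − 1.5e+09) / (2.25e+10 + 1.5e+09) ≈ 0.875.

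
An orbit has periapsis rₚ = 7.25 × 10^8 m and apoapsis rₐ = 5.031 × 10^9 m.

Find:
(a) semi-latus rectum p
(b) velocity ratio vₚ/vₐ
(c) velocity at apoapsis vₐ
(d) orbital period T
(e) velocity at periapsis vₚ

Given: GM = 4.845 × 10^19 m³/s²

(a) From a = (rₚ + rₐ)/2 = 2.878e+09 m and e = (rₐ − rₚ)/(rₐ + rₚ) = 0.748089, p = a(1 − e²) = 2.878e+09 · (1 − (0.748089)²) ≈ 1.267e+09 m
(b) Conservation of angular momentum (rₚvₚ = rₐvₐ) gives vₚ/vₐ = rₐ/rₚ = 5.031e+09/7.25e+08 ≈ 6.939
(c) With a = (rₚ + rₐ)/2 = 2.878e+09 m, vₐ = √(GM (2/rₐ − 1/a)) = √(4.845e+19 · (2/5.031e+09 − 1/2.878e+09)) m/s ≈ 4.925e+04 m/s
(d) With a = (rₚ + rₐ)/2 = 2.878e+09 m, T = 2π √(a³/GM) = 2π √((2.878e+09)³/4.845e+19) s ≈ 1.394e+05 s
(e) With a = (rₚ + rₐ)/2 = 2.878e+09 m, vₚ = √(GM (2/rₚ − 1/a)) = √(4.845e+19 · (2/7.25e+08 − 1/2.878e+09)) m/s ≈ 3.418e+05 m/s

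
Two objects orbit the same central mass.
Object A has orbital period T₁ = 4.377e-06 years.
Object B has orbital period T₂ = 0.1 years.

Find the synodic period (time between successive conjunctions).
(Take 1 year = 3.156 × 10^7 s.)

Convert to SI: T₁ = 4.377e-06 years = 138.138 s; T₂ = 0.1 years = 3.156e+06 s.
T_syn = |T₁ · T₂ / (T₁ − T₂)|.
T_syn = |138.138 · 3.156e+06 / (138.138 − 3.156e+06)| s ≈ 138.1 s = 4.377e-06 years.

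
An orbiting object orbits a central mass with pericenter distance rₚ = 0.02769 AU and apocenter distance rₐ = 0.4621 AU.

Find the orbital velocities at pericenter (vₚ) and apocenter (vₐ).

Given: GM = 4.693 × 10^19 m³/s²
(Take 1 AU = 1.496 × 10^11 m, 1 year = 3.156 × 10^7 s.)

Convert to SI: rₚ = 0.02769 AU = 4.14242e+09 m; rₐ = 0.4621 AU = 6.91302e+10 m.
Use the vis-viva equation v² = GM(2/r − 1/a) with a = (rₚ + rₐ)/2 = (4.14242e+09 + 6.91302e+10)/2 = 3.66363e+10 m.
vₚ = √(GM · (2/rₚ − 1/a)) = √(4.693e+19 · (2/4.14242e+09 − 1/3.66363e+10)) m/s ≈ 1.462e+05 m/s = 30.84 AU/year.
vₐ = √(GM · (2/rₐ − 1/a)) = √(4.693e+19 · (2/6.91302e+10 − 1/3.66363e+10)) m/s ≈ 8761 m/s = 1.848 AU/year.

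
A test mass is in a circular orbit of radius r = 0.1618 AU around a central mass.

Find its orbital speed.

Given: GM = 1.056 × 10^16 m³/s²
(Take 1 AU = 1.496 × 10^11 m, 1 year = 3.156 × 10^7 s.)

Convert to SI: r = 0.1618 AU = 2.42053e+10 m.
For a circular orbit, gravity supplies the centripetal force, so v = √(GM / r).
v = √(1.056e+16 / 2.42053e+10) m/s ≈ 660.5 m/s = 0.1393 AU/year.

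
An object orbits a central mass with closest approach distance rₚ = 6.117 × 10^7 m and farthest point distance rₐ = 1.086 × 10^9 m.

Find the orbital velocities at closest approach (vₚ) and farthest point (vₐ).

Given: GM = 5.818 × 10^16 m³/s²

Use the vis-viva equation v² = GM(2/r − 1/a) with a = (rₚ + rₐ)/2 = (6.117e+07 + 1.086e+09)/2 = 5.73585e+08 m.
vₚ = √(GM · (2/rₚ − 1/a)) = √(5.818e+16 · (2/6.117e+07 − 1/5.73585e+08)) m/s ≈ 4.244e+04 m/s = 42.44 km/s.
vₐ = √(GM · (2/rₐ − 1/a)) = √(5.818e+16 · (2/1.086e+09 − 1/5.73585e+08)) m/s ≈ 2390 m/s = 2.39 km/s.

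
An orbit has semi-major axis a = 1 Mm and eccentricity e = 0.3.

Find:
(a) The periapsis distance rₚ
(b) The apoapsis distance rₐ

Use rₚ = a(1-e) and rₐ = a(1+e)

Convert to SI: a = 1 Mm = 1e+06 m.
(a) rₚ = a(1 − e) = 1e+06 · (1 − 0.3) = 1e+06 · 0.7 ≈ 7e+05 m = 700 km.
(b) rₐ = a(1 + e) = 1e+06 · (1 + 0.3) = 1e+06 · 1.3 ≈ 1.3e+06 m = 1.3 Mm.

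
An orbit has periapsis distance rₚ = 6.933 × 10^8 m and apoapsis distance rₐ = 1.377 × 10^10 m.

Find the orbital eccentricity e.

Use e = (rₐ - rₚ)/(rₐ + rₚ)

e = (rₐ − rₚ) / (rₐ + rₚ).
e = (1.377e+10 − 6.933e+08) / (1.377e+10 + 6.933e+08) = 1.30767e+10 / 1.44633e+10 ≈ 0.9041.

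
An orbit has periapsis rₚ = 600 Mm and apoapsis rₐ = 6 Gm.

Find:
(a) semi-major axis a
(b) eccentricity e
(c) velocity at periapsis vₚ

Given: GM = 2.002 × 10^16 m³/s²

Convert to SI: rₚ = 600 Mm = 6e+08 m; rₐ = 6 Gm = 6e+09 m.
(a) a = (rₚ + rₐ)/2 = (6e+08 + 6e+09)/2 ≈ 3.3e+09 m
(b) e = (rₐ − rₚ)/(rₐ + rₚ) = (6e+09 − 6e+08)/(6e+09 + 6e+08) ≈ 0.8182
(c) With a = (rₚ + rₐ)/2 = 3.3e+09 m, vₚ = √(GM (2/rₚ − 1/a)) = √(2.002e+16 · (2/6e+08 − 1/3.3e+09)) m/s ≈ 7789 m/s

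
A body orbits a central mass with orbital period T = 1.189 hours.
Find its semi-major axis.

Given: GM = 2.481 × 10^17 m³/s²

Convert to SI: T = 1.189 hours = 4280.4 s.
Invert Kepler's third law: a = (GM · T² / (4π²))^(1/3).
Substituting T = 4280.4 s and GM = 2.481e+17 m³/s²:
a = (2.481e+17 · (4280.4)² / (4π²))^(1/3) m
a ≈ 4.865e+07 m = 48.65 Mm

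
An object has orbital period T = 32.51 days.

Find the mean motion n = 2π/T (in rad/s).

Convert to SI: T = 32.51 days = 2.80886e+06 s.
n = 2π / T.
n = 2π / 2.80886e+06 s ≈ 2.237e-06 rad/s.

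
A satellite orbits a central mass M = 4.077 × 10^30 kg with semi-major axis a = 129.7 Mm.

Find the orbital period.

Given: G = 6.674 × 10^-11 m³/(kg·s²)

Convert to SI: a = 129.7 Mm = 1.297e+08 m.
GM = G · M = 6.674e-11 · 4.077e+30 = 2.72099e+20 m³/s².
Kepler's third law: T = 2π √(a³ / GM).
Substituting a = 1.297e+08 m and GM = 2.72099e+20 m³/s²:
T = 2π √((1.297e+08)³ / 2.72099e+20) s
T ≈ 562.6 s = 9.377 minutes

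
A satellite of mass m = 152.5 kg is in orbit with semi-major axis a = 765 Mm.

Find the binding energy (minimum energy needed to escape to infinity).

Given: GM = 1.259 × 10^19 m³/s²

Convert to SI: a = 765 Mm = 7.65e+08 m.
Total orbital energy is E = −GMm/(2a); binding energy is E_bind = −E = GMm/(2a).
E_bind = 1.259e+19 · 152.5 / (2 · 7.65e+08) J ≈ 1.255e+12 J = 1.255 TJ.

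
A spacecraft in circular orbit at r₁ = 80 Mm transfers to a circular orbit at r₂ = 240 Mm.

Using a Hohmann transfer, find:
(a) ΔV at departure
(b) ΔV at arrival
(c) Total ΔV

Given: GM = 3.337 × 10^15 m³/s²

Convert to SI: r₁ = 80 Mm = 8e+07 m; r₂ = 240 Mm = 2.4e+08 m.
Transfer semi-major axis: a_t = (r₁ + r₂)/2 = (8e+07 + 2.4e+08)/2 = 1.6e+08 m.
Circular speeds: v₁ = √(GM/r₁) = 6458.52 m/s, v₂ = √(GM/r₂) = 3728.83 m/s.
Transfer speeds (vis-viva v² = GM(2/r − 1/a_t)): v₁ᵗ = 7910.04 m/s, v₂ᵗ = 2636.68 m/s.
(a) ΔV₁ = |v₁ᵗ − v₁| ≈ 1452 m/s = 1.452 km/s.
(b) ΔV₂ = |v₂ − v₂ᵗ| ≈ 1092 m/s = 1.092 km/s.
(c) ΔV_total = ΔV₁ + ΔV₂ ≈ 2544 m/s = 2.544 km/s.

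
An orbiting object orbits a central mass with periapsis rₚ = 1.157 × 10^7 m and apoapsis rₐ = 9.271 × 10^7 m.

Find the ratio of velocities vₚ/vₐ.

Conservation of angular momentum gives rₚvₚ = rₐvₐ, so vₚ/vₐ = rₐ/rₚ.
vₚ/vₐ = 9.271e+07 / 1.157e+07 ≈ 8.013.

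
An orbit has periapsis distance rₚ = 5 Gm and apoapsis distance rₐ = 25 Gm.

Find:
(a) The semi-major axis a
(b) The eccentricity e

Convert to SI: rₚ = 5 Gm = 5e+09 m; rₐ = 25 Gm = 2.5e+10 m.
(a) a = (rₚ + rₐ) / 2 = (5e+09 + 2.5e+10) / 2 ≈ 1.5e+10 m = 15 Gm.
(b) e = (rₐ − rₚ) / (rₐ + rₚ) = (2.5e+10 − 5e+09) / (2.5e+10 + 5e+09) ≈ 0.6667.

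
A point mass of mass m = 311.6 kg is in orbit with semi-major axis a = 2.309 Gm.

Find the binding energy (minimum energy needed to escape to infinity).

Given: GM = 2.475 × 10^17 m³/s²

Convert to SI: a = 2.309 Gm = 2.309e+09 m.
Total orbital energy is E = −GMm/(2a); binding energy is E_bind = −E = GMm/(2a).
E_bind = 2.475e+17 · 311.6 / (2 · 2.309e+09) J ≈ 1.67e+10 J = 16.7 GJ.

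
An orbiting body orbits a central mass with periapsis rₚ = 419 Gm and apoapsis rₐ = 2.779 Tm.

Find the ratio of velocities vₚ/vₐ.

Convert to SI: rₚ = 419 Gm = 4.19e+11 m; rₐ = 2.779 Tm = 2.779e+12 m.
Conservation of angular momentum gives rₚvₚ = rₐvₐ, so vₚ/vₐ = rₐ/rₚ.
vₚ/vₐ = 2.779e+12 / 4.19e+11 ≈ 6.632.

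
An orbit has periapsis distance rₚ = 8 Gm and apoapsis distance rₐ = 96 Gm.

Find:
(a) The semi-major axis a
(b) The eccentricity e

Convert to SI: rₚ = 8 Gm = 8e+09 m; rₐ = 96 Gm = 9.6e+10 m.
(a) a = (rₚ + rₐ) / 2 = (8e+09 + 9.6e+10) / 2 ≈ 5.2e+10 m = 52 Gm.
(b) e = (rₐ − rₚ) / (rₐ + rₚ) = (9.6e+10 − 8e+09) / (9.6e+10 + 8e+09) ≈ 0.8462.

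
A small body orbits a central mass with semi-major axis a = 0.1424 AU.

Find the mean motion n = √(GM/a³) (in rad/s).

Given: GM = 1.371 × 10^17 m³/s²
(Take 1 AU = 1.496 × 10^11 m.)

Convert to SI: a = 0.1424 AU = 2.1303e+10 m.
n = √(GM / a³).
n = √(1.371e+17 / (2.1303e+10)³) rad/s ≈ 1.191e-07 rad/s.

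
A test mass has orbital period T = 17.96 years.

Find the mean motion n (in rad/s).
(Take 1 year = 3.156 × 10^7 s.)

Convert to SI: T = 17.96 years = 5.66818e+08 s.
n = 2π / T.
n = 2π / 5.66818e+08 s ≈ 1.109e-08 rad/s.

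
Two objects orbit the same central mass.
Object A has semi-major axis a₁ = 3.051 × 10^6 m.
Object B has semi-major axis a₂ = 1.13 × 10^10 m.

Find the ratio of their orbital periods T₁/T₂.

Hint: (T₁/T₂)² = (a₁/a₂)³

From Kepler's third law, (T₁/T₂)² = (a₁/a₂)³, so T₁/T₂ = (a₁/a₂)^(3/2).
a₁/a₂ = 3.051e+06 / 1.13e+10 = 0.00027.
T₁/T₂ = (0.00027)^(3/2) ≈ 4.437e-06.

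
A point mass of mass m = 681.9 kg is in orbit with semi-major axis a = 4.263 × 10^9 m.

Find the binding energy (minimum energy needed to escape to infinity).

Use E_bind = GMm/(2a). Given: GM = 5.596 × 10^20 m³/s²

Total orbital energy is E = −GMm/(2a); binding energy is E_bind = −E = GMm/(2a).
E_bind = 5.596e+20 · 681.9 / (2 · 4.263e+09) J ≈ 4.476e+13 J = 44.76 TJ.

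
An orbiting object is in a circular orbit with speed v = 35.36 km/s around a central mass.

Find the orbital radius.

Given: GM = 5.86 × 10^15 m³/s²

Convert to SI: v = 35.36 km/s = 35360 m/s.
For a circular orbit, v² = GM / r, so r = GM / v².
r = 5.86e+15 / (35360)² m ≈ 4.687e+06 m = 4.687 Mm.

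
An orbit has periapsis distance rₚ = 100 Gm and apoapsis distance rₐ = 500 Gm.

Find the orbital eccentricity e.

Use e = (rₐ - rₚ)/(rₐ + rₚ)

Convert to SI: rₚ = 100 Gm = 1e+11 m; rₐ = 500 Gm = 5e+11 m.
e = (rₐ − rₚ) / (rₐ + rₚ).
e = (5e+11 − 1e+11) / (5e+11 + 1e+11) = 4e+11 / 6e+11 ≈ 0.6667.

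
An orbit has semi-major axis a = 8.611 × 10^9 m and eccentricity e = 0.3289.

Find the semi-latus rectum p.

p = a (1 − e²).
p = 8.611e+09 · (1 − (0.3289)²) = 8.611e+09 · 0.891825 ≈ 7.68e+09 m = 7.68 × 10^9 m.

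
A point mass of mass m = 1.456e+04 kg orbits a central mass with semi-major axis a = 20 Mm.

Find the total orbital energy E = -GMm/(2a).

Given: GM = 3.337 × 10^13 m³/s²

Convert to SI: a = 20 Mm = 2e+07 m.
E = −GMm / (2a).
E = −3.337e+13 · 1.456e+04 / (2 · 2e+07) J ≈ -1.215e+10 J = -12.15 GJ.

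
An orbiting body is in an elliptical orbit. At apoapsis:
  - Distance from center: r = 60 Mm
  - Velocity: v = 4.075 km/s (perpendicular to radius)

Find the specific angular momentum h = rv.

Convert to SI: r = 60 Mm = 6e+07 m; v = 4.075 km/s = 4075 m/s.
With v perpendicular to r, h = r · v.
h = 6e+07 · 4075 m²/s ≈ 2.445e+11 m²/s.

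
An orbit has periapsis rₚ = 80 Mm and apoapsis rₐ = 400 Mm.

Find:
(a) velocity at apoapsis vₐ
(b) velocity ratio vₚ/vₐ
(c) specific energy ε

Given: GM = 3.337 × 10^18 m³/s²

Convert to SI: rₚ = 80 Mm = 8e+07 m; rₐ = 400 Mm = 4e+08 m.
(a) With a = (rₚ + rₐ)/2 = 2.4e+08 m, vₐ = √(GM (2/rₐ − 1/a)) = √(3.337e+18 · (2/4e+08 − 1/2.4e+08)) m/s ≈ 5.273e+04 m/s
(b) Conservation of angular momentum (rₚvₚ = rₐvₐ) gives vₚ/vₐ = rₐ/rₚ = 4e+08/8e+07 ≈ 5
(c) With a = (rₚ + rₐ)/2 = 2.4e+08 m, ε = −GM/(2a) = −3.337e+18/(2 · 2.4e+08) J/kg ≈ -6.952e+09 J/kg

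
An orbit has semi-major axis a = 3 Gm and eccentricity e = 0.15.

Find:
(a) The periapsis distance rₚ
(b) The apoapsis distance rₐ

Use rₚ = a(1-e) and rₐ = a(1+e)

Convert to SI: a = 3 Gm = 3e+09 m.
(a) rₚ = a(1 − e) = 3e+09 · (1 − 0.15) = 3e+09 · 0.85 ≈ 2.55e+09 m = 2.55 Gm.
(b) rₐ = a(1 + e) = 3e+09 · (1 + 0.15) = 3e+09 · 1.15 ≈ 3.45e+09 m = 3.45 Gm.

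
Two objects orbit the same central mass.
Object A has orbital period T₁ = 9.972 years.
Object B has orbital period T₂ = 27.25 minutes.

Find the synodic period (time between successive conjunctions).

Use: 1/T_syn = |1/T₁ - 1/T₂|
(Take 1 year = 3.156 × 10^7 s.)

Convert to SI: T₁ = 9.972 years = 3.14716e+08 s; T₂ = 27.25 minutes = 1635 s.
T_syn = |T₁ · T₂ / (T₁ − T₂)|.
T_syn = |3.14716e+08 · 1635 / (3.14716e+08 − 1635)| s ≈ 1635 s = 27.25 minutes.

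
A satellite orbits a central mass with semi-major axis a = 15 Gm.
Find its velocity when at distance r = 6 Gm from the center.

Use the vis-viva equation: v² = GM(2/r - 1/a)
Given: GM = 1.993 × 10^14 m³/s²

Convert to SI: a = 15 Gm = 1.5e+10 m; r = 6 Gm = 6e+09 m.
Vis-viva: v = √(GM · (2/r − 1/a)).
2/r − 1/a = 2/6e+09 − 1/1.5e+10 = 2.66667e-10 m⁻¹.
v = √(1.993e+14 · 2.66667e-10) m/s ≈ 230.5 m/s = 230.5 m/s.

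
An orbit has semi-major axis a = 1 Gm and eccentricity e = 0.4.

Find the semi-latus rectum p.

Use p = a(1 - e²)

Convert to SI: a = 1 Gm = 1e+09 m.
p = a (1 − e²).
p = 1e+09 · (1 − (0.4)²) = 1e+09 · 0.84 ≈ 8.4e+08 m = 840 Mm.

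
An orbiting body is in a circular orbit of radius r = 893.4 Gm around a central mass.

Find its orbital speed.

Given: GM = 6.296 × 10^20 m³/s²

Convert to SI: r = 893.4 Gm = 8.934e+11 m.
For a circular orbit, gravity supplies the centripetal force, so v = √(GM / r).
v = √(6.296e+20 / 8.934e+11) m/s ≈ 2.655e+04 m/s = 26.55 km/s.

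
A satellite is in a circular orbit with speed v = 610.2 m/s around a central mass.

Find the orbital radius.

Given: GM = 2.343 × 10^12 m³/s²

For a circular orbit, v² = GM / r, so r = GM / v².
r = 2.343e+12 / (610.2)² m ≈ 6.293e+06 m = 6.293 Mm.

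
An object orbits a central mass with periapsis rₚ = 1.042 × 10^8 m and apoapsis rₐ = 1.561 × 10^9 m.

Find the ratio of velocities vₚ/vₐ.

Conservation of angular momentum gives rₚvₚ = rₐvₐ, so vₚ/vₐ = rₐ/rₚ.
vₚ/vₐ = 1.561e+09 / 1.042e+08 ≈ 14.98.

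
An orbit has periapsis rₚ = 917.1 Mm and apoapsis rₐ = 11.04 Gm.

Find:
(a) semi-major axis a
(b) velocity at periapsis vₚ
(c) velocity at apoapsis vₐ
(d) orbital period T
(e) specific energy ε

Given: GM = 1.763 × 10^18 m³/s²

Convert to SI: rₚ = 917.1 Mm = 9.171e+08 m; rₐ = 11.04 Gm = 1.104e+10 m.
(a) a = (rₚ + rₐ)/2 = (9.171e+08 + 1.104e+10)/2 ≈ 5.979e+09 m
(b) With a = (rₚ + rₐ)/2 = 5.97855e+09 m, vₚ = √(GM (2/rₚ − 1/a)) = √(1.763e+18 · (2/9.171e+08 − 1/5.97855e+09)) m/s ≈ 5.958e+04 m/s
(c) With a = (rₚ + rₐ)/2 = 5.97855e+09 m, vₐ = √(GM (2/rₐ − 1/a)) = √(1.763e+18 · (2/1.104e+10 − 1/5.97855e+09)) m/s ≈ 4949 m/s
(d) With a = (rₚ + rₐ)/2 = 5.97855e+09 m, T = 2π √(a³/GM) = 2π √((5.97855e+09)³/1.763e+18) s ≈ 2.187e+06 s
(e) With a = (rₚ + rₐ)/2 = 5.97855e+09 m, ε = −GM/(2a) = −1.763e+18/(2 · 5.97855e+09) J/kg ≈ -1.474e+08 J/kg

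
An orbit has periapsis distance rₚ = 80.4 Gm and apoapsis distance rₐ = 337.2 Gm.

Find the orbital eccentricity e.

Convert to SI: rₚ = 80.4 Gm = 8.04e+10 m; rₐ = 337.2 Gm = 3.372e+11 m.
e = (rₐ − rₚ) / (rₐ + rₚ).
e = (3.372e+11 − 8.04e+10) / (3.372e+11 + 8.04e+10) = 2.568e+11 / 4.176e+11 ≈ 0.6149.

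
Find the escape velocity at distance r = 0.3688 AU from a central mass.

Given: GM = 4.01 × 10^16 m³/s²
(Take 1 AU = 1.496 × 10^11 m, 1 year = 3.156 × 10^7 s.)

Convert to SI: r = 0.3688 AU = 5.51725e+10 m.
Escape velocity comes from setting total energy to zero: ½v² − GM/r = 0 ⇒ v_esc = √(2GM / r).
v_esc = √(2 · 4.01e+16 / 5.51725e+10) m/s ≈ 1206 m/s = 0.2543 AU/year.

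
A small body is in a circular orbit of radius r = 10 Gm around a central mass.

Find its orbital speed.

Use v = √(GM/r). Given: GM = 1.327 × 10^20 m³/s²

Convert to SI: r = 10 Gm = 1e+10 m.
For a circular orbit, gravity supplies the centripetal force, so v = √(GM / r).
v = √(1.327e+20 / 1e+10) m/s ≈ 1.152e+05 m/s = 115.2 km/s.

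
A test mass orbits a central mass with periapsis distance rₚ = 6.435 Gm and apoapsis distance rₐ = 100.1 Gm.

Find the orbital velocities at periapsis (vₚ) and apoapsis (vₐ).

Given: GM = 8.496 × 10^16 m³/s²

Convert to SI: rₚ = 6.435 Gm = 6.435e+09 m; rₐ = 100.1 Gm = 1.001e+11 m.
Use the vis-viva equation v² = GM(2/r − 1/a) with a = (rₚ + rₐ)/2 = (6.435e+09 + 1.001e+11)/2 = 5.32675e+10 m.
vₚ = √(GM · (2/rₚ − 1/a)) = √(8.496e+16 · (2/6.435e+09 − 1/5.32675e+10)) m/s ≈ 4981 m/s = 4.981 km/s.
vₐ = √(GM · (2/rₐ − 1/a)) = √(8.496e+16 · (2/1.001e+11 − 1/5.32675e+10)) m/s ≈ 320.2 m/s = 320.2 m/s.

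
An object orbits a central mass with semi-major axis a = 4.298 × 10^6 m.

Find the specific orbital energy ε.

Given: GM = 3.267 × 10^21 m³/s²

ε = −GM / (2a).
ε = −3.267e+21 / (2 · 4.298e+06) J/kg ≈ -3.801e+14 J/kg = -3.801e+05 GJ/kg.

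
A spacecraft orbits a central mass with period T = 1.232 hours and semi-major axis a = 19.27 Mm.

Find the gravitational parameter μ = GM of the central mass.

Convert to SI: T = 1.232 hours = 4435.2 s; a = 19.27 Mm = 1.927e+07 m.
GM = 4π² · a³ / T².
GM = 4π² · (1.927e+07)³ / (4435.2)² m³/s² ≈ 1.436e+16 m³/s² = 1.436 × 10^16 m³/s².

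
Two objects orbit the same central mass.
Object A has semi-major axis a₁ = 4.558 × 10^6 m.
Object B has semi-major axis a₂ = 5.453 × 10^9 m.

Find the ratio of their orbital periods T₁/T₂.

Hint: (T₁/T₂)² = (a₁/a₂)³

From Kepler's third law, (T₁/T₂)² = (a₁/a₂)³, so T₁/T₂ = (a₁/a₂)^(3/2).
a₁/a₂ = 4.558e+06 / 5.453e+09 = 0.00083587.
T₁/T₂ = (0.00083587)^(3/2) ≈ 2.417e-05.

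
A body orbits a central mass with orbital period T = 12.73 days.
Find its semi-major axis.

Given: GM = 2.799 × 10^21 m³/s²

Convert to SI: T = 12.73 days = 1.09987e+06 s.
Invert Kepler's third law: a = (GM · T² / (4π²))^(1/3).
Substituting T = 1.09987e+06 s and GM = 2.799e+21 m³/s²:
a = (2.799e+21 · (1.09987e+06)² / (4π²))^(1/3) m
a ≈ 4.41e+10 m = 4.41 × 10^10 m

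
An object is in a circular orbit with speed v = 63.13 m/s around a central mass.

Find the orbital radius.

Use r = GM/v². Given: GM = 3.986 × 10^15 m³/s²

For a circular orbit, v² = GM / r, so r = GM / v².
r = 3.986e+15 / (63.13)² m ≈ 1e+12 m = 1 Tm.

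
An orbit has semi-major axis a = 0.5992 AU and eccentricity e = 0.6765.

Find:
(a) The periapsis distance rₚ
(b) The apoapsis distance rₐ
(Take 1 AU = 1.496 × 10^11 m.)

Convert to SI: a = 0.5992 AU = 8.96403e+10 m.
(a) rₚ = a(1 − e) = 8.96403e+10 · (1 − 0.6765) = 8.96403e+10 · 0.3235 ≈ 2.9e+10 m = 0.1938 AU.
(b) rₐ = a(1 + e) = 8.96403e+10 · (1 + 0.6765) = 8.96403e+10 · 1.6765 ≈ 1.503e+11 m = 1.005 AU.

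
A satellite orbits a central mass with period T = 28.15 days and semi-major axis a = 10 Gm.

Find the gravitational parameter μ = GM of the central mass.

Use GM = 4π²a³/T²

Convert to SI: T = 28.15 days = 2.43216e+06 s; a = 10 Gm = 1e+10 m.
GM = 4π² · a³ / T².
GM = 4π² · (1e+10)³ / (2.43216e+06)² m³/s² ≈ 6.674e+18 m³/s² = 6.674 × 10^18 m³/s².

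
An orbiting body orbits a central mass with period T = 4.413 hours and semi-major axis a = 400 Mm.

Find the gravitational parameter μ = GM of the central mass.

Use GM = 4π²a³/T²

Convert to SI: T = 4.413 hours = 15886.8 s; a = 400 Mm = 4e+08 m.
GM = 4π² · a³ / T².
GM = 4π² · (4e+08)³ / (15886.8)² m³/s² ≈ 1.001e+19 m³/s² = 1.001 × 10^19 m³/s².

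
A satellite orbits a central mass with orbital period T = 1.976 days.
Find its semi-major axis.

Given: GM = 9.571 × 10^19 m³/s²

Convert to SI: T = 1.976 days = 170726 s.
Invert Kepler's third law: a = (GM · T² / (4π²))^(1/3).
Substituting T = 170726 s and GM = 9.571e+19 m³/s²:
a = (9.571e+19 · (170726)² / (4π²))^(1/3) m
a ≈ 4.134e+09 m = 4.134 Gm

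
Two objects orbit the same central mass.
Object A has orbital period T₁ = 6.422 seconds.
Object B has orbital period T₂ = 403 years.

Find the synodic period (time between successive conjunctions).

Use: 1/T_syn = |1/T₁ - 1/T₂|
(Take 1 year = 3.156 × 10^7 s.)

Convert to SI: T₂ = 403 years = 1.27187e+10 s.
T_syn = |T₁ · T₂ / (T₁ − T₂)|.
T_syn = |6.422 · 1.27187e+10 / (6.422 − 1.27187e+10)| s ≈ 6.422 s = 6.422 seconds.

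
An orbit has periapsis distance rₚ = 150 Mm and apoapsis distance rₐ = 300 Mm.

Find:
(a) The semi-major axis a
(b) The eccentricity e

Convert to SI: rₚ = 150 Mm = 1.5e+08 m; rₐ = 300 Mm = 3e+08 m.
(a) a = (rₚ + rₐ) / 2 = (1.5e+08 + 3e+08) / 2 ≈ 2.25e+08 m = 225 Mm.
(b) e = (rₐ − rₚ) / (rₐ + rₚ) = (3e+08 − 1.5e+08) / (3e+08 + 1.5e+08) ≈ 0.3333.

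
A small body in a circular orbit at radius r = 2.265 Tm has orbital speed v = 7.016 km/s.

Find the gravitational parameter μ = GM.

Convert to SI: r = 2.265 Tm = 2.265e+12 m; v = 7.016 km/s = 7016 m/s.
For a circular orbit v² = GM/r, so GM = v² · r.
GM = (7016)² · 2.265e+12 m³/s² ≈ 1.115e+20 m³/s² = 1.115 × 10^20 m³/s².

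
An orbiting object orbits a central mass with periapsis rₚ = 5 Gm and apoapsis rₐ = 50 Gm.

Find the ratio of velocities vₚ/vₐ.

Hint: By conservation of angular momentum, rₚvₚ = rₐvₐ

Convert to SI: rₚ = 5 Gm = 5e+09 m; rₐ = 50 Gm = 5e+10 m.
Conservation of angular momentum gives rₚvₚ = rₐvₐ, so vₚ/vₐ = rₐ/rₚ.
vₚ/vₐ = 5e+10 / 5e+09 ≈ 10.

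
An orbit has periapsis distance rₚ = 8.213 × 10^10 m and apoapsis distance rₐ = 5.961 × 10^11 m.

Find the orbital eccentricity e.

e = (rₐ − rₚ) / (rₐ + rₚ).
e = (5.961e+11 − 8.213e+10) / (5.961e+11 + 8.213e+10) = 5.1397e+11 / 6.7823e+11 ≈ 0.7578.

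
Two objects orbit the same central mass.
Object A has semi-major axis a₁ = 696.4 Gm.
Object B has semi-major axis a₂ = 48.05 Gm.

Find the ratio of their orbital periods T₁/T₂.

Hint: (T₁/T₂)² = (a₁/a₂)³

Convert to SI: a₁ = 696.4 Gm = 6.964e+11 m; a₂ = 48.05 Gm = 4.805e+10 m.
From Kepler's third law, (T₁/T₂)² = (a₁/a₂)³, so T₁/T₂ = (a₁/a₂)^(3/2).
a₁/a₂ = 6.964e+11 / 4.805e+10 = 14.4932.
T₁/T₂ = (14.4932)^(3/2) ≈ 55.18.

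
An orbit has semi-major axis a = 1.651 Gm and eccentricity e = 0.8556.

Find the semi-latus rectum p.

Convert to SI: a = 1.651 Gm = 1.651e+09 m.
p = a (1 − e²).
p = 1.651e+09 · (1 − (0.8556)²) = 1.651e+09 · 0.267949 ≈ 4.424e+08 m = 442.4 Mm.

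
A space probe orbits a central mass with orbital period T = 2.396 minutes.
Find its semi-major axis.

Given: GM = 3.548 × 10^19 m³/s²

Convert to SI: T = 2.396 minutes = 143.76 s.
Invert Kepler's third law: a = (GM · T² / (4π²))^(1/3).
Substituting T = 143.76 s and GM = 3.548e+19 m³/s²:
a = (3.548e+19 · (143.76)² / (4π²))^(1/3) m
a ≈ 2.648e+07 m = 26.48 Mm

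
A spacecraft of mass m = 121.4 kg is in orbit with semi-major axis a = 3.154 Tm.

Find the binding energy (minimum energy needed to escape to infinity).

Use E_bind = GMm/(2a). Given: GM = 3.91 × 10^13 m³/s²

Convert to SI: a = 3.154 Tm = 3.154e+12 m.
Total orbital energy is E = −GMm/(2a); binding energy is E_bind = −E = GMm/(2a).
E_bind = 3.91e+13 · 121.4 / (2 · 3.154e+12) J ≈ 752.5 J = 752.5 J.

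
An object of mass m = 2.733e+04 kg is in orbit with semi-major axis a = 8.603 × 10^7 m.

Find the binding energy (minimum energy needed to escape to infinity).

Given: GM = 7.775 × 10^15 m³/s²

Total orbital energy is E = −GMm/(2a); binding energy is E_bind = −E = GMm/(2a).
E_bind = 7.775e+15 · 2.733e+04 / (2 · 8.603e+07) J ≈ 1.235e+12 J = 1.235 TJ.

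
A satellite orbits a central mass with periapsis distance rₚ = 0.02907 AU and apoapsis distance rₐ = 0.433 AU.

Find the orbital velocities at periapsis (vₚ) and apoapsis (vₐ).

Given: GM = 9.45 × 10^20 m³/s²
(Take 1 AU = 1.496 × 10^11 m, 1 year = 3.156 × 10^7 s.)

Convert to SI: rₚ = 0.02907 AU = 4.34887e+09 m; rₐ = 0.433 AU = 6.47768e+10 m.
Use the vis-viva equation v² = GM(2/r − 1/a) with a = (rₚ + rₐ)/2 = (4.34887e+09 + 6.47768e+10)/2 = 3.45628e+10 m.
vₚ = √(GM · (2/rₚ − 1/a)) = √(9.45e+20 · (2/4.34887e+09 − 1/3.45628e+10)) m/s ≈ 6.382e+05 m/s = 134.6 AU/year.
vₐ = √(GM · (2/rₐ − 1/a)) = √(9.45e+20 · (2/6.47768e+10 − 1/3.45628e+10)) m/s ≈ 4.284e+04 m/s = 9.038 AU/year.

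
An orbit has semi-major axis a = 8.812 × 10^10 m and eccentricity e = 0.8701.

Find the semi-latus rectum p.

p = a (1 − e²).
p = 8.812e+10 · (1 − (0.8701)²) = 8.812e+10 · 0.242926 ≈ 2.141e+10 m = 2.141 × 10^10 m.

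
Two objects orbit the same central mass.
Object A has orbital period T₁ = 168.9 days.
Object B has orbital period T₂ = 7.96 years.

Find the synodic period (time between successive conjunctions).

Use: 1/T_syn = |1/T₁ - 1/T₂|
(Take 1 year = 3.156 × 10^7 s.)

Convert to SI: T₁ = 168.9 days = 1.4593e+07 s; T₂ = 7.96 years = 2.51218e+08 s.
T_syn = |T₁ · T₂ / (T₁ − T₂)|.
T_syn = |1.4593e+07 · 2.51218e+08 / (1.4593e+07 − 2.51218e+08)| s ≈ 1.549e+07 s = 179.3 days.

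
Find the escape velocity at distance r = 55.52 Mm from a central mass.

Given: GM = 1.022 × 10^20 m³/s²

Convert to SI: r = 55.52 Mm = 5.552e+07 m.
Escape velocity comes from setting total energy to zero: ½v² − GM/r = 0 ⇒ v_esc = √(2GM / r).
v_esc = √(2 · 1.022e+20 / 5.552e+07) m/s ≈ 1.919e+06 m/s = 1919 km/s.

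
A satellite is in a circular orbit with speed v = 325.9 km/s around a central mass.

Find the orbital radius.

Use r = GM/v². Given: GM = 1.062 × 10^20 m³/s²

Convert to SI: v = 325.9 km/s = 325900 m/s.
For a circular orbit, v² = GM / r, so r = GM / v².
r = 1.062e+20 / (325900)² m ≈ 9.999e+08 m = 999.9 Mm.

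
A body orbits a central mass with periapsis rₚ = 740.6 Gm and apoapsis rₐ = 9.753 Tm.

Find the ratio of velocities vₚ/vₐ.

Convert to SI: rₚ = 740.6 Gm = 7.406e+11 m; rₐ = 9.753 Tm = 9.753e+12 m.
Conservation of angular momentum gives rₚvₚ = rₐvₐ, so vₚ/vₐ = rₐ/rₚ.
vₚ/vₐ = 9.753e+12 / 7.406e+11 ≈ 13.17.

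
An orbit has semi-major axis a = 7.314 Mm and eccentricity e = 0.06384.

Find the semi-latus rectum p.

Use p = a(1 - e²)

Convert to SI: a = 7.314 Mm = 7.314e+06 m.
p = a (1 − e²).
p = 7.314e+06 · (1 − (0.06384)²) = 7.314e+06 · 0.995924 ≈ 7.284e+06 m = 7.284 Mm.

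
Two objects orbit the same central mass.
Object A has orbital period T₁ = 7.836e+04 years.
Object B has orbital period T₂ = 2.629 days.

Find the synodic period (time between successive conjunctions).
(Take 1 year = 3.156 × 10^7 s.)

Convert to SI: T₁ = 7.836e+04 years = 2.47304e+12 s; T₂ = 2.629 days = 227146 s.
T_syn = |T₁ · T₂ / (T₁ − T₂)|.
T_syn = |2.47304e+12 · 227146 / (2.47304e+12 − 227146)| s ≈ 2.271e+05 s = 2.629 days.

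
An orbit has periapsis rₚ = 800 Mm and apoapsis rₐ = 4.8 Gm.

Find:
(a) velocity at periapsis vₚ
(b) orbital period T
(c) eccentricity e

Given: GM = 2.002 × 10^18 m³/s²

Convert to SI: rₚ = 800 Mm = 8e+08 m; rₐ = 4.8 Gm = 4.8e+09 m.
(a) With a = (rₚ + rₐ)/2 = 2.8e+09 m, vₚ = √(GM (2/rₚ − 1/a)) = √(2.002e+18 · (2/8e+08 − 1/2.8e+09)) m/s ≈ 6.55e+04 m/s
(b) With a = (rₚ + rₐ)/2 = 2.8e+09 m, T = 2π √(a³/GM) = 2π √((2.8e+09)³/2.002e+18) s ≈ 6.579e+05 s
(c) e = (rₐ − rₚ)/(rₐ + rₚ) = (4.8e+09 − 8e+08)/(4.8e+09 + 8e+08) ≈ 0.7143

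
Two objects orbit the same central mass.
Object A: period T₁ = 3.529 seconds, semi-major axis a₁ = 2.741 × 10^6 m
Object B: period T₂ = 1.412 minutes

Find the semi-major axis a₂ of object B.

Convert to SI: T₂ = 1.412 minutes = 84.72 s.
Kepler's third law: (T₁/T₂)² = (a₁/a₂)³ ⇒ a₂ = a₁ · (T₂/T₁)^(2/3).
T₂/T₁ = 84.72 / 3.529 = 24.0068.
a₂ = 2.741e+06 · (24.0068)^(2/3) m ≈ 2.281e+07 m = 2.281 × 10^7 m.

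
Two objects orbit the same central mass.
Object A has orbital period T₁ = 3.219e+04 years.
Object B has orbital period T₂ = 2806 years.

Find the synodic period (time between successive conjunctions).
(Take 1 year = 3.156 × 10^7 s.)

Convert to SI: T₁ = 3.219e+04 years = 1.01592e+12 s; T₂ = 2806 years = 8.85574e+10 s.
T_syn = |T₁ · T₂ / (T₁ − T₂)|.
T_syn = |1.01592e+12 · 8.85574e+10 / (1.01592e+12 − 8.85574e+10)| s ≈ 9.701e+10 s = 3074 years.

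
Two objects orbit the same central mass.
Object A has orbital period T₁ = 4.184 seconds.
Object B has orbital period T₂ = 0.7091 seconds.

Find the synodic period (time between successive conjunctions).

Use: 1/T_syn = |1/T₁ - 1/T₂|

T_syn = |T₁ · T₂ / (T₁ − T₂)|.
T_syn = |4.184 · 0.7091 / (4.184 − 0.7091)| s ≈ 0.8538 s = 0.8538 seconds.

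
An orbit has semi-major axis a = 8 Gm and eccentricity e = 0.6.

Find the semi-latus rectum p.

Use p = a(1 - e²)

Convert to SI: a = 8 Gm = 8e+09 m.
p = a (1 − e²).
p = 8e+09 · (1 − (0.6)²) = 8e+09 · 0.64 ≈ 5.12e+09 m = 5.12 Gm.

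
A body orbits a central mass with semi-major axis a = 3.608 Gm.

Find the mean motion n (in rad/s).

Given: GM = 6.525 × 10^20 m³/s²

Convert to SI: a = 3.608 Gm = 3.608e+09 m.
n = √(GM / a³).
n = √(6.525e+20 / (3.608e+09)³) rad/s ≈ 0.0001179 rad/s.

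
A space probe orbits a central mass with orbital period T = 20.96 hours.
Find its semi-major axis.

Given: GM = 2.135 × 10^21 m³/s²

Convert to SI: T = 20.96 hours = 75456 s.
Invert Kepler's third law: a = (GM · T² / (4π²))^(1/3).
Substituting T = 75456 s and GM = 2.135e+21 m³/s²:
a = (2.135e+21 · (75456)² / (4π²))^(1/3) m
a ≈ 6.753e+09 m = 6.753 × 10^9 m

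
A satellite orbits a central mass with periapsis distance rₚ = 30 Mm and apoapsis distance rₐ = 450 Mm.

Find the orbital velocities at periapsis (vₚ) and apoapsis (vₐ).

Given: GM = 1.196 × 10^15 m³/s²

Convert to SI: rₚ = 30 Mm = 3e+07 m; rₐ = 450 Mm = 4.5e+08 m.
Use the vis-viva equation v² = GM(2/r − 1/a) with a = (rₚ + rₐ)/2 = (3e+07 + 4.5e+08)/2 = 2.4e+08 m.
vₚ = √(GM · (2/rₚ − 1/a)) = √(1.196e+15 · (2/3e+07 − 1/2.4e+08)) m/s ≈ 8646 m/s = 8.646 km/s.
vₐ = √(GM · (2/rₐ − 1/a)) = √(1.196e+15 · (2/4.5e+08 − 1/2.4e+08)) m/s ≈ 576.4 m/s = 576.4 m/s.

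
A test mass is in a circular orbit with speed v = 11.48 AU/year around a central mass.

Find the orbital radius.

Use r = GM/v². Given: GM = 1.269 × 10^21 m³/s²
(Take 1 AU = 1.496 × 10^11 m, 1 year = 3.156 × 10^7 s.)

Convert to SI: v = 11.48 AU/year = 54417.2 m/s.
For a circular orbit, v² = GM / r, so r = GM / v².
r = 1.269e+21 / (54417.2)² m ≈ 4.285e+11 m = 2.865 AU.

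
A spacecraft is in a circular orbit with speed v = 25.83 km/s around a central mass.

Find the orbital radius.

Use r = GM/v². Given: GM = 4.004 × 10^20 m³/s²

Convert to SI: v = 25.83 km/s = 25830 m/s.
For a circular orbit, v² = GM / r, so r = GM / v².
r = 4.004e+20 / (25830)² m ≈ 6.001e+11 m = 600.1 Gm.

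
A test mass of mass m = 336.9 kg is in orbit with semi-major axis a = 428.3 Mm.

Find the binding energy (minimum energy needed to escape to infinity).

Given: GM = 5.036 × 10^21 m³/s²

Convert to SI: a = 428.3 Mm = 4.283e+08 m.
Total orbital energy is E = −GMm/(2a); binding energy is E_bind = −E = GMm/(2a).
E_bind = 5.036e+21 · 336.9 / (2 · 4.283e+08) J ≈ 1.981e+15 J = 1.981 PJ.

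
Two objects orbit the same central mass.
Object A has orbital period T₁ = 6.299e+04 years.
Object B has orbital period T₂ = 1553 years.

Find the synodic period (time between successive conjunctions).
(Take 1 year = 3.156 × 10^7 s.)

Convert to SI: T₁ = 6.299e+04 years = 1.98796e+12 s; T₂ = 1553 years = 4.90127e+10 s.
T_syn = |T₁ · T₂ / (T₁ − T₂)|.
T_syn = |1.98796e+12 · 4.90127e+10 / (1.98796e+12 − 4.90127e+10)| s ≈ 5.025e+10 s = 1592 years.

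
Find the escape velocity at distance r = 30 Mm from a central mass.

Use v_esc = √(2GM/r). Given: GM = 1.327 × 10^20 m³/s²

Convert to SI: r = 30 Mm = 3e+07 m.
Escape velocity comes from setting total energy to zero: ½v² − GM/r = 0 ⇒ v_esc = √(2GM / r).
v_esc = √(2 · 1.327e+20 / 3e+07) m/s ≈ 2.974e+06 m/s = 2974 km/s.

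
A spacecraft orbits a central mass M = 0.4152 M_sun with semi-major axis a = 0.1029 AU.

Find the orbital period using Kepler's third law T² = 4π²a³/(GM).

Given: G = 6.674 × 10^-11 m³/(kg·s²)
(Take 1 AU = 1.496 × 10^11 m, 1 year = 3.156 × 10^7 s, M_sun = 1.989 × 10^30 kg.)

Convert to SI: a = 0.1029 AU = 1.53938e+10 m; M = 0.4152 M_sun = 8.25833e+29 kg.
GM = G · M = 6.674e-11 · 8.25833e+29 = 5.51161e+19 m³/s².
Kepler's third law: T = 2π √(a³ / GM).
Substituting a = 1.53938e+10 m and GM = 5.51161e+19 m³/s²:
T = 2π √((1.53938e+10)³ / 5.51161e+19) s
T ≈ 1.616e+06 s = 0.05122 years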